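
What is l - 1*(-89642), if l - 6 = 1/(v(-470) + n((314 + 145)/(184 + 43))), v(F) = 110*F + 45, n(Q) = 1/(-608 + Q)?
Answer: 636994496956619/7105507062 ≈ 89648.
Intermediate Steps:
v(F) = 45 + 110*F
l = 42632904815/7105507062 (l = 6 + 1/((45 + 110*(-470)) + 1/(-608 + (314 + 145)/(184 + 43))) = 6 + 1/((45 - 51700) + 1/(-608 + 459/227)) = 6 + 1/(-51655 + 1/(-608 + 459*(1/227))) = 6 + 1/(-51655 + 1/(-608 + 459/227)) = 6 + 1/(-51655 + 1/(-137557/227)) = 6 + 1/(-51655 - 227/137557) = 6 + 1/(-7105507062/137557) = 6 - 137557/7105507062 = 42632904815/7105507062 ≈ 6.0000)
l - 1*(-89642) = 42632904815/7105507062 - 1*(-89642) = 42632904815/7105507062 + 89642 = 636994496956619/7105507062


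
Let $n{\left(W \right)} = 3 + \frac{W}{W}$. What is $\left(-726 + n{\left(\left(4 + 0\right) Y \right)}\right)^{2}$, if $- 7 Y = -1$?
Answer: $521284$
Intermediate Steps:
$Y = \frac{1}{7}$ ($Y = \left(- \frac{1}{7}\right) \left(-1\right) = \frac{1}{7} \approx 0.14286$)
$n{\left(W \right)} = 4$ ($n{\left(W \right)} = 3 + 1 = 4$)
$\left(-726 + n{\left(\left(4 + 0\right) Y \right)}\right)^{2} = \left(-726 + 4\right)^{2} = \left(-722\right)^{2} = 521284$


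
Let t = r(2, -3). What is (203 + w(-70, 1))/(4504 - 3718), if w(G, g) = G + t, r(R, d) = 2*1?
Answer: 45/262 ≈ 0.17176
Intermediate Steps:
r(R, d) = 2
t = 2
w(G, g) = 2 + G (w(G, g) = G + 2 = 2 + G)
(203 + w(-70, 1))/(4504 - 3718) = (203 + (2 - 70))/(4504 - 3718) = (203 - 68)/786 = 135*(1/786) = 45/262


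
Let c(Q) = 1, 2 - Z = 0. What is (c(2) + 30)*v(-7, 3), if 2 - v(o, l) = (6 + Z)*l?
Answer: -682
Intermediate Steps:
Z = 2 (Z = 2 - 1*0 = 2 + 0 = 2)
v(o, l) = 2 - 8*l (v(o, l) = 2 - (6 + 2)*l = 2 - 8*l)
(c(2) + 30)*v(-7, 3) = (1 + 30)*(2 - 8*3) = 31*(2 - 24) = 31*(-22) = -682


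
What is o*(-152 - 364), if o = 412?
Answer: -212592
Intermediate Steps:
o*(-152 - 364) = 412*(-152 - 364) = 412*(-516) = -212592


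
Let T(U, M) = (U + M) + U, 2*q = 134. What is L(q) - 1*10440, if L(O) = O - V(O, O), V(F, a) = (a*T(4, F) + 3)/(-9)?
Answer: -29443/3 ≈ -9814.3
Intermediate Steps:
q = 67 (q = (½)*134 = 67)
T(U, M) = M + 2*U (T(U, M) = (M + U) + U = M + 2*U)
V(F, a) = -⅓ - a*(8 + F)/9 (V(F, a) = (a*(F + 2*4) + 3)/(-9) = (a*(F + 8) + 3)*(-⅑) = (a*(8 + F) + 3)*(-⅑) = (3 + a*(8 + F))*(-⅑) = -⅓ - a*(8 + F)/9)
L(O) = ⅓ + O + O*(8 + O)/9 (L(O) = O - (-⅓ - O*(8 + O)/9) = O + (⅓ + O*(8 + O)/9) = ⅓ + O + O*(8 + O)/9)
L(q) - 1*10440 = (⅓ + (⅑)*67² + (17/9)*67) - 1*10440 = (⅓ + (⅑)*4489 + 1139/9) - 10440 = (⅓ + 4489/9 + 1139/9) - 10440 = 1877/3 - 10440 = -29443/3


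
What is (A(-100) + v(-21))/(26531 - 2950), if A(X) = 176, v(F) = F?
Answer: 155/23581 ≈ 0.0065731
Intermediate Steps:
(A(-100) + v(-21))/(26531 - 2950) = (176 - 21)/(26531 - 2950) = 155/23581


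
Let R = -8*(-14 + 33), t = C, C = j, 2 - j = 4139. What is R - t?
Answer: 3985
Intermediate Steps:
j = -4137 (j = 2 - 1*4139 = 2 - 4139 = -4137)
C = -4137
t = -4137
R = -152 (R = -8*19 = -152)
R - t = -152 - 1*(-4137) = -152 + 4137 = 3985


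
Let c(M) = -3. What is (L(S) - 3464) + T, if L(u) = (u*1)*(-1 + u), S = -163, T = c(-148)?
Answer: 23265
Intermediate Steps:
T = -3
L(u) = u*(-1 + u)
(L(S) - 3464) + T = (-163*(-1 - 163) - 3464) - 3 = (-163*(-164) - 3464) - 3 = (26732 - 3464) - 3 = 23268 - 3 = 23265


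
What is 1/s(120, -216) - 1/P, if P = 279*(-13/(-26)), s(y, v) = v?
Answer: -79/6696 ≈ -0.011798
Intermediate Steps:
P = 279/2 (P = 279*(-13*(-1/26)) = 279*(1/2) = 279/2 ≈ 139.50)
1/s(120, -216) - 1/P = 1/(-216) - 1/279/2 = -1/216 - 1*2/279 = -1/216 - 2/279 = -79/6696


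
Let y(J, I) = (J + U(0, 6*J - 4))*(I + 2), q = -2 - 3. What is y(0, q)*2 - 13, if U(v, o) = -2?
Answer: -1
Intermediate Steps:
q = -5
y(J, I) = (-2 + J)*(2 + I) (y(J, I) = (J - 2)*(I + 2) = (-2 + J)*(2 + I))
y(0, q)*2 - 13 = (-4 - 2*(-5) + 2*0 - 5*0)*2 - 13 = (-4 + 10 + 0 + 0)*2 - 13 = 6*2 - 13 = 12 - 13 = -1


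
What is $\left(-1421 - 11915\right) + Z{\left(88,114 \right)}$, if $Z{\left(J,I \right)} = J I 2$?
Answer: $6728$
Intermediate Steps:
$Z{\left(J,I \right)} = 2 I J$ ($Z{\left(J,I \right)} = J 2 I = 2 I J$)
$\left(-1421 - 11915\right) + Z{\left(88,114 \right)} = \left(-1421 - 11915\right) + 2 \cdot 114 \cdot 88 = -13336 + 20064 = 6728$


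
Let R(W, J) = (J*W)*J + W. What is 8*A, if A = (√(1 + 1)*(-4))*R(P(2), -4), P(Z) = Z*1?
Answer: -1088*√2 ≈ -1538.7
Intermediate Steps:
P(Z) = Z
R(W, J) = W + W*J² (R(W, J) = W*J² + W = W + W*J²)
A = -136*√2 (A = (√(1 + 1)*(-4))*(2*(1 + (-4)²)) = (√2*(-4))*(2*(1 + 16)) = (-4*√2)*(2*17) = -4*√2*34 = -136*√2 ≈ -192.33)
8*A = 8*(-136*√2) = -1088*√2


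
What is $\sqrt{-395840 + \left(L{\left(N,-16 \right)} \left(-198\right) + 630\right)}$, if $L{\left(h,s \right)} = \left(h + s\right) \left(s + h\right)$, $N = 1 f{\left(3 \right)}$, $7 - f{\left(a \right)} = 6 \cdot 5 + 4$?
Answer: $4 i \sqrt{47582} \approx 872.53 i$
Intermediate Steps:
$f{\left(a \right)} = -27$ ($f{\left(a \right)} = 7 - \left(6 \cdot 5 + 4\right) = 7 - \left(30 + 4\right) = 7 - 34 = -27$)
$N = -27$ ($N = 1 \left(-27\right) = -27$)
$L{\left(h,s \right)} = \left(h + s\right)^{2}$ ($L{\left(h,s \right)} = \left(h + s\right) \left(h + s\right) = \left(h + s\right)^{2}$)
$\sqrt{-395840 + \left(L{\left(N,-16 \right)} \left(-198\right) + 630\right)} = \sqrt{-395840 + \left(\left(-27 - 16\right)^{2} \left(-198\right) + 630\right)} = \sqrt{-395840 + \left(\left(-43\right)^{2} \left(-198\right) + 630\right)} = \sqrt{-395840 + \left(1849 \left(-198\right) + 630\right)} = \sqrt{-395840 + \left(-366102 + 630\right)} = \sqrt{-395840 - 365472} = \sqrt{-761312} = 4 i \sqrt{47582}$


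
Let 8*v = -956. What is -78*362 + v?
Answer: -56711/2 ≈ -28356.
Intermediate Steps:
v = -239/2 (v = (⅛)*(-956) = -239/2 ≈ -119.50)
-78*362 + v = -78*362 - 239/2 = -28236 - 239/2 = -56711/2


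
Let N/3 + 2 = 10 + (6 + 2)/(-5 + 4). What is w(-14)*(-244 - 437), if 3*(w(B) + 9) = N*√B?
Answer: 6129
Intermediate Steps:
N = 0 (N = -6 + 3*(10 + (6 + 2)/(-5 + 4)) = -6 + 3*(10 + 8/(-1)) = -6 + 3*(10 + 8*(-1)) = -6 + 3*(10 - 8) = -6 + 3*2 = -6 + 6 = 0)
w(B) = -9 (w(B) = -9 + (0*√B)/3 = -9 + (⅓)*0 = -9 + 0 = -9)
w(-14)*(-244 - 437) = -9*(-244 - 437) = -9*(-681) = 6129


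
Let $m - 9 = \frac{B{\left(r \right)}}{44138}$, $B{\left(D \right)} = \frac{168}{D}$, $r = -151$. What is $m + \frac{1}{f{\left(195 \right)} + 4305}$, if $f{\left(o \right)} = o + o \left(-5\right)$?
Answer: $\frac{105724029094}{11746776975} \approx 9.0003$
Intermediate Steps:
$f{\left(o \right)} = - 4 o$ ($f{\left(o \right)} = o - 5 o = - 4 o$)
$m = \frac{29991687}{3332419}$ ($m = 9 + \frac{168 \frac{1}{-151}}{44138} = 9 + 168 \left(- \frac{1}{151}\right) \frac{1}{44138} = 9 - \frac{84}{3332419} = \frac{29991687}{3332419} \approx 9.0$)
$m + \frac{1}{f{\left(195 \right)} + 4305} = \frac{29991687}{3332419} + \frac{1}{\left(-4\right) 195 + 4305} = \frac{29991687}{3332419} + \frac{1}{-780 + 4305} = \frac{29991687}{3332419} + \frac{1}{3525} = \frac{105724029094}{11746776975}$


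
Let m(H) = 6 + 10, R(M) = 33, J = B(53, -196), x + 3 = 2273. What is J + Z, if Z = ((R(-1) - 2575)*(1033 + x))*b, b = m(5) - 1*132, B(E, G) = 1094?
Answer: 973963310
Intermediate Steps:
x = 2270 (x = -3 + 2273 = 2270)
J = 1094
m(H) = 16
b = -116 (b = 16 - 1*132 = 16 - 132 = -116)
Z = 973962216 (Z = ((33 - 2575)*(1033 + 2270))*(-116) = -2542*3303*(-116) = -8396226*(-116) = 973962216)
J + Z = 1094 + 973962216 = 973963310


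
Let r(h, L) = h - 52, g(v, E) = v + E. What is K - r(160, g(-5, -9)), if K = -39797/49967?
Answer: -5436233/49967 ≈ -108.80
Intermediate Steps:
K = -39797/49967 (K = -39797*1/49967 = -39797/49967 ≈ -0.79647)
g(v, E) = E + v
r(h, L) = -52 + h
K - r(160, g(-5, -9)) = -39797/49967 - (-52 + 160) = -39797/49967 - 1*108 = -39797/49967 - 108 = -5436233/49967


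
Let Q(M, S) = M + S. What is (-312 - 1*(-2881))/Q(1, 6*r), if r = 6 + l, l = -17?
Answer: -2569/65 ≈ -39.523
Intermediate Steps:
r = -11 (r = 6 - 17 = -11)
(-312 - 1*(-2881))/Q(1, 6*r) = (-312 - 1*(-2881))/(1 + 6*(-11)) = (-312 + 2881)/(1 - 66) = 2569/(-65) = 2569*(-1/65) = -2569/65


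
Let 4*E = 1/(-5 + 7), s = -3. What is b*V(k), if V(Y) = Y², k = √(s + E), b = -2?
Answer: 23/4 ≈ 5.7500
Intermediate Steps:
E = ⅛ (E = 1/(4*(-5 + 7)) = (¼)/2 = (¼)*(½) = ⅛ ≈ 0.12500)
k = I*√46/4 (k = √(-3 + ⅛) = √(-23/8) = I*√46/4 ≈ 1.6956*I)
b*V(k) = -2*(I*√46/4)² = -2*(-23/8) = 23/4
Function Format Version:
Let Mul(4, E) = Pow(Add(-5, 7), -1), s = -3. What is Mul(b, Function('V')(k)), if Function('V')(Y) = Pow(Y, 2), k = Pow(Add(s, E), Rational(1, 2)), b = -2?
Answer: Rational(23, 4) ≈ 5.7500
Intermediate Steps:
E = Rational(1, 8) (E = Mul(Rational(1, 4), Pow(Add(-5, 7), -1)) = Mul(Rational(1, 4), Pow(2, -1)) = Mul(Rational(1, 4), Rational(1, 2)) = Rational(1, 8) ≈ 0.12500)
k = Mul(Rational(1, 4), I, Pow(46, Rational(1, 2))) (k = Pow(Add(-3, Rational(1, 8)), Rational(1, 2)) = Pow(Rational(-23, 8), Rational(1, 2)) = Mul(Rational(1, 4), I, Pow(46, Rational(1, 2))) ≈ Mul(1.6956, I))
Mul(b, Function('V')(k)) = Mul(-2, Pow(Mul(Rational(1, 4), I, Pow(46, Rational(1, 2))), 2)) = Mul(-2, Rational(-23, 8)) = Rational(23, 4)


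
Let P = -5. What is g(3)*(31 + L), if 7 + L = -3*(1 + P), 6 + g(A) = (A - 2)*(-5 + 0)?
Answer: -396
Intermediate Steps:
g(A) = 4 - 5*A (g(A) = -6 + (A - 2)*(-5 + 0) = -6 + (-2 + A)*(-5) = -6 + (10 - 5*A) = 4 - 5*A)
L = 5 (L = -7 - 3*(1 - 5) = -7 - 3*(-4) = -7 + 12 = 5)
g(3)*(31 + L) = (4 - 5*3)*(31 + 5) = (4 - 15)*36 = -11*36 = -396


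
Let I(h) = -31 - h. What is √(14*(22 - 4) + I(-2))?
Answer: √223 ≈ 14.933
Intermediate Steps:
√(14*(22 - 4) + I(-2)) = √(14*(22 - 4) + (-31 - 1*(-2))) = √(14*18 + (-31 + 2)) = √(252 - 29) = √223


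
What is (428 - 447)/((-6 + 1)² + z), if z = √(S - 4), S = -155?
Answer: -475/784 + 19*I*√159/784 ≈ -0.60587 + 0.30559*I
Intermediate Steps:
z = I*√159 (z = √(-155 - 4) = √(-159) = I*√159 ≈ 12.61*I)
(428 - 447)/((-6 + 1)² + z) = (428 - 447)/((-6 + 1)² + I*√159) = -19/((-5)² + I*√159) = -19/(25 + I*√159)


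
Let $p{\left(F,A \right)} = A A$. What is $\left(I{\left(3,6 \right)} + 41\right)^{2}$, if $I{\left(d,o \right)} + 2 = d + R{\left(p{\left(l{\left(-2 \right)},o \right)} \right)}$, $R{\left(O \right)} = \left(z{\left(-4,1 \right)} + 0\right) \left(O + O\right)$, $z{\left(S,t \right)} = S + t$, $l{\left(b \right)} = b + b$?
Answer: $30276$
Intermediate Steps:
$l{\left(b \right)} = 2 b$
$p{\left(F,A \right)} = A^{2}$
$R{\left(O \right)} = - 6 O$ ($R{\left(O \right)} = \left(\left(-4 + 1\right) + 0\right) \left(O + O\right) = \left(-3 + 0\right) 2 O = - 3 \cdot 2 O = - 6 O$)
$I{\left(d,o \right)} = -2 + d - 6 o^{2}$ ($I{\left(d,o \right)} = -2 + \left(d - 6 o^{2}\right) = -2 + d - 6 o^{2}$)
$\left(I{\left(3,6 \right)} + 41\right)^{2} = \left(\left(-2 + 3 - 6 \cdot 6^{2}\right) + 41\right)^{2} = \left(\left(-2 + 3 - 216\right) + 41\right)^{2} = \left(-215 + 41\right)^{2} = \left(-174\right)^{2} = 30276$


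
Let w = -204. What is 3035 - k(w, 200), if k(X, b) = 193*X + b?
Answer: 42207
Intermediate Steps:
k(X, b) = b + 193*X
3035 - k(w, 200) = 3035 - (200 + 193*(-204)) = 3035 - (200 - 39372) = 3035 - 1*(-39172) = 3035 + 39172 = 42207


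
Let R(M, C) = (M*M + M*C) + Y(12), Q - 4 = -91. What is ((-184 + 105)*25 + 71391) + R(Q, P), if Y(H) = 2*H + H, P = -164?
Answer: 91289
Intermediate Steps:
Q = -87 (Q = 4 - 91 = -87)
Y(H) = 3*H
R(M, C) = 36 + M² + C*M (R(M, C) = (M*M + M*C) + 3*12 = (M² + C*M) + 36 = 36 + M² + C*M)
((-184 + 105)*25 + 71391) + R(Q, P) = ((-184 + 105)*25 + 71391) + (36 + (-87)² - 164*(-87)) = (-79*25 + 71391) + (36 + 7569 + 14268) = (-1975 + 71391) + 21873 = 69416 + 21873 = 91289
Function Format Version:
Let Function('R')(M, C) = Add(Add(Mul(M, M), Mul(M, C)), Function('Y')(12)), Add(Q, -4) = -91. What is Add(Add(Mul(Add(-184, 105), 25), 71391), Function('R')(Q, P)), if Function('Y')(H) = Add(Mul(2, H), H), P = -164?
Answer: 91289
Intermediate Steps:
Q = -87 (Q = Add(4, -91) = -87)
Function('Y')(H) = Mul(3, H)
Function('R')(M, C) = Add(36, Pow(M, 2), Mul(C, M)) (Function('R')(M, C) = Add(Add(Mul(M, M), Mul(M, C)), Mul(3, 12)) = Add(Add(Pow(M, 2), Mul(C, M)), 36) = Add(36, Pow(M, 2), Mul(C, M)))
Add(Add(Mul(Add(-184, 105), 25), 71391), Function('R')(Q, P)) = Add(Add(Mul(Add(-184, 105), 25), 71391), Add(36, Pow(-87, 2), Mul(-164, -87))) = Add(Add(Mul(-79, 25), 71391), Add(36, 7569, 14268)) = Add(Add(-1975, 71391), 21873) = Add(69416, 21873) = 91289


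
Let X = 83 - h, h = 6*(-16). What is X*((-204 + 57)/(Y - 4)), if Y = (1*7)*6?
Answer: -26313/38 ≈ -692.45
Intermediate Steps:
Y = 42 (Y = 7*6 = 42)
h = -96
X = 179 (X = 83 - 1*(-96) = 83 + 96 = 179)
X*((-204 + 57)/(Y - 4)) = 179*((-204 + 57)/(42 - 4)) = 179*(-147/38) = -26313/38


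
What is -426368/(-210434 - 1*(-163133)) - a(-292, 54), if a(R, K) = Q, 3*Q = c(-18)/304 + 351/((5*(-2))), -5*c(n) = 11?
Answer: 1489453781/71897520 ≈ 20.716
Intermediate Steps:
c(n) = -11/5 (c(n) = -1/5*11 = -11/5)
Q = -53363/4560 (Q = (-11/5/304 + 351/((5*(-2))))/3 = (-11/5*1/304 + 351/(-10))/3 = (-11/1520 + 351*(-1/10))/3 = (-11/1520 - 351/10)/3 = (1/3)*(-53363/1520) = -53363/4560 ≈ -11.702)
a(R, K) = -53363/4560
-426368/(-210434 - 1*(-163133)) - a(-292, 54) = -426368/(-210434 - 1*(-163133)) - 1*(-53363/4560) = -426368/(-210434 + 163133) + 53363/4560 = -426368/(-47301) + 53363/4560 = -426368*(-1/47301) + 53363/4560 = 426368/47301 + 53363/4560 = 1489453781/71897520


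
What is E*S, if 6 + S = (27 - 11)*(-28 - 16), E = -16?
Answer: 11360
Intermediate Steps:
S = -710 (S = -6 + (27 - 11)*(-28 - 16) = -6 + 16*(-44) = -6 - 704 = -710)
E*S = -16*(-710) = 11360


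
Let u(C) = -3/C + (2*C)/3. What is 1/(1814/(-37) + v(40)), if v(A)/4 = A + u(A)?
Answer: 1110/241247 ≈ 0.0046011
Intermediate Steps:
u(C) = -3/C + 2*C/3 (u(C) = -3/C + (2*C)*(⅓) = -3/C + 2*C/3)
v(A) = -12/A + 20*A/3 (v(A) = 4*(A + (-3/A + 2*A/3)) = 4*(-3/A + 5*A/3) = -12/A + 20*A/3)
1/(1814/(-37) + v(40)) = 1/(1814/(-37) + (-12/40 + (20/3)*40)) = 1/(-1/37*1814 + (-12*1/40 + 800/3)) = 1/(-1814/37 + (-3/10 + 800/3)) = 1/(-1814/37 + 7991/30) = 1/(241247/1110) = 1110/241247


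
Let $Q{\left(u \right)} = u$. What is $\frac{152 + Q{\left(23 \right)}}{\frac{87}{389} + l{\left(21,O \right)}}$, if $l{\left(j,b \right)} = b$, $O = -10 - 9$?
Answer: $- \frac{68075}{7304} \approx -9.3202$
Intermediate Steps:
$O = -19$
$\frac{152 + Q{\left(23 \right)}}{\frac{87}{389} + l{\left(21,O \right)}} = \frac{152 + 23}{\frac{87}{389} - 19} = \frac{175}{87 \cdot \frac{1}{389} - 19} = \frac{175}{\frac{87}{389} - 19} = \frac{175}{- \frac{7304}{389}} = 175 \left(- \frac{389}{7304}\right) = - \frac{68075}{7304}$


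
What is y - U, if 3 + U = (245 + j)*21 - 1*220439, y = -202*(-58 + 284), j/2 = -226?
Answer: 179137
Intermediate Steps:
j = -452 (j = 2*(-226) = -452)
y = -45652 (y = -202*226 = -45652)
U = -224789 (U = -3 + ((245 - 452)*21 - 1*220439) = -3 + (-207*21 - 220439) = -3 + (-4347 - 220439) = -3 - 224786 = -224789)
y - U = -45652 - 1*(-224789) = -45652 + 224789 = 179137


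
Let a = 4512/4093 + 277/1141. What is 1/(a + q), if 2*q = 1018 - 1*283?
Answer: 9340226/3445096961 ≈ 0.0027112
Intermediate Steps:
a = 6281953/4670113 (a = 4512*(1/4093) + 277*(1/1141) = 4512/4093 + 277/1141 = 6281953/4670113 ≈ 1.3451)
q = 735/2 (q = (1018 - 1*283)/2 = (1018 - 283)/2 = (½)*735 = 735/2 ≈ 367.50)
1/(a + q) = 1/(6281953/4670113 + 735/2) = 1/(3445096961/9340226) = 9340226/3445096961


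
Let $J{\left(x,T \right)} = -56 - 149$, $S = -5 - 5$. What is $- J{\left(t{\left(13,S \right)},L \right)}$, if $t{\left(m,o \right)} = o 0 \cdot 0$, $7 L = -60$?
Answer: $205$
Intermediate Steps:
$L = - \frac{60}{7}$ ($L = \frac{1}{7} \left(-60\right) = - \frac{60}{7} \approx -8.5714$)
$S = -10$ ($S = -5 - 5 = -10$)
$t{\left(m,o \right)} = 0$ ($t{\left(m,o \right)} = 0 \cdot 0 = 0$)
$J{\left(x,T \right)} = -205$
$- J{\left(t{\left(13,S \right)},L \right)} = \left(-1\right) \left(-205\right) = 205$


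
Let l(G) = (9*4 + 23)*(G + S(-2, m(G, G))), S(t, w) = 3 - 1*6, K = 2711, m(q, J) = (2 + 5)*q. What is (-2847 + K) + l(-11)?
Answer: -962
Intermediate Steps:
m(q, J) = 7*q
S(t, w) = -3 (S(t, w) = 3 - 6 = -3)
l(G) = -177 + 59*G (l(G) = (9*4 + 23)*(G - 3) = (36 + 23)*(-3 + G) = 59*(-3 + G) = -177 + 59*G)
(-2847 + K) + l(-11) = (-2847 + 2711) + (-177 + 59*(-11)) = -136 + (-177 - 649) = -136 - 826 = -962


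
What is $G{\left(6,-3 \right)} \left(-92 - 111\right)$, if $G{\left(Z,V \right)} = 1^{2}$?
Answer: $-203$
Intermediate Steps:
$G{\left(Z,V \right)} = 1$
$G{\left(6,-3 \right)} \left(-92 - 111\right) = 1 \left(-92 - 111\right) = 1 \left(-203\right) = -203$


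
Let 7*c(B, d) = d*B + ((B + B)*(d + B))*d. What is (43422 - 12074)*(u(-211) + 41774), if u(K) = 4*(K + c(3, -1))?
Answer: 8979634600/7 ≈ 1.2828e+9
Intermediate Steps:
c(B, d) = B*d/7 + 2*B*d*(B + d)/7 (c(B, d) = (d*B + ((B + B)*(d + B))*d)/7 = (B*d + ((2*B)*(B + d))*d)/7 = (B*d + (2*B*(B + d))*d)/7 = (B*d + 2*B*d*(B + d))/7 = B*d/7 + 2*B*d*(B + d)/7)
u(K) = -60/7 + 4*K (u(K) = 4*(K + (1/7)*3*(-1)*(1 + 2*3 + 2*(-1))) = 4*(K + (1/7)*3*(-1)*(1 + 6 - 2)) = 4*(K + (1/7)*3*(-1)*5) = 4*(K - 15/7) = 4*(-15/7 + K) = -60/7 + 4*K)
(43422 - 12074)*(u(-211) + 41774) = (43422 - 12074)*((-60/7 + 4*(-211)) + 41774) = 31348*((-60/7 - 844) + 41774) = 31348*(-5968/7 + 41774) = 31348*(286450/7) = 8979634600/7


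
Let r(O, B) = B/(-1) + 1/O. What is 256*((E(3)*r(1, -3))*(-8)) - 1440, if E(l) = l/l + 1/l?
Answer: -37088/3 ≈ -12363.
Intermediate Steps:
E(l) = 1 + 1/l
r(O, B) = 1/O - B (r(O, B) = B*(-1) + 1/O = -B + 1/O = 1/O - B)
256*((E(3)*r(1, -3))*(-8)) - 1440 = 256*((((1 + 3)/3)*(1/1 - 1*(-3)))*(-8)) - 1440 = 256*((((⅓)*4)*(1 + 3))*(-8)) - 1440 = 256*(((4/3)*4)*(-8)) - 1440 = 256*((16/3)*(-8)) - 1440 = 256*(-128/3) - 1440 = -32768/3 - 1440 = -37088/3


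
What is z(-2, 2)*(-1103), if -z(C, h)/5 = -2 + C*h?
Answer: -33090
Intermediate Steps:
z(C, h) = 10 - 5*C*h (z(C, h) = -5*(-2 + C*h) = 10 - 5*C*h)
z(-2, 2)*(-1103) = (10 - 5*(-2)*2)*(-1103) = (10 + 20)*(-1103) = 30*(-1103) = -33090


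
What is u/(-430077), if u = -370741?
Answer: 370741/430077 ≈ 0.86203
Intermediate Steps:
u/(-430077) = -370741/(-430077) = -370741*(-1/430077) = 370741/430077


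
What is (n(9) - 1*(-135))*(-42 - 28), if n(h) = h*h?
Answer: -15120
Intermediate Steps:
n(h) = h²
(n(9) - 1*(-135))*(-42 - 28) = (9² - 1*(-135))*(-42 - 28) = (81 + 135)*(-70) = 216*(-70) = -15120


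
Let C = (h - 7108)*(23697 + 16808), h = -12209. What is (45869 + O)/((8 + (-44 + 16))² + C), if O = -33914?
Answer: -2391/156486937 ≈ -1.5279e-5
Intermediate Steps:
C = -782435085 (C = (-12209 - 7108)*(23697 + 16808) = -19317*40505 = -782435085)
(45869 + O)/((8 + (-44 + 16))² + C) = (45869 - 33914)/((8 + (-44 + 16))² - 782435085) = 11955/((8 - 28)² - 782435085) = 11955/((-20)² - 782435085) = 11955/(400 - 782435085) = 11955/(-782434685) = 11955*(-1/782434685) = -2391/156486937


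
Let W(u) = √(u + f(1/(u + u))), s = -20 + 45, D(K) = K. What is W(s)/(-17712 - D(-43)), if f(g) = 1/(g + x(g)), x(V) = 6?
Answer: -5*√91203/5318369 ≈ -0.00028392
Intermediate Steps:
s = 25
f(g) = 1/(6 + g) (f(g) = 1/(g + 6) = 1/(6 + g))
W(u) = √(u + 1/(6 + 1/(2*u))) (W(u) = √(u + 1/(6 + 1/(u + u))) = √(u + 1/(6 + 1/(2*u))))
W(s)/(-17712 - D(-43)) = √(25*(3 + 12*25)/(1 + 12*25))/(-17712 - 1*(-43)) = √(25*(3 + 300)/(1 + 300))/(-17712 + 43) = √(25*303/301)/(-17669) = √(25*(1/301)*303)*(-1/17669) = √(7575/301)*(-1/17669) = (5*√91203/301)*(-1/17669) = -5*√91203/5318369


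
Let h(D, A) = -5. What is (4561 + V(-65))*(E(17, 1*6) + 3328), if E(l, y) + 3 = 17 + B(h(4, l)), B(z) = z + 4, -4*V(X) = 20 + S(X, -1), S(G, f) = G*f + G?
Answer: 15221596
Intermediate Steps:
S(G, f) = G + G*f
V(X) = -5 (V(X) = -(20 + X*(1 - 1))/4 = -(20 + X*0)/4 = -(20 + 0)/4 = -¼*20 = -5)
B(z) = 4 + z
E(l, y) = 13 (E(l, y) = -3 + (17 + (4 - 5)) = -3 + (17 - 1) = -3 + 16 = 13)
(4561 + V(-65))*(E(17, 1*6) + 3328) = (4561 - 5)*(13 + 3328) = 4556*3341 = 15221596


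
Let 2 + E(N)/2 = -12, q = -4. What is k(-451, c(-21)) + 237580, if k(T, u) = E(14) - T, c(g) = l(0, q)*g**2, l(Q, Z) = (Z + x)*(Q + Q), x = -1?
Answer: 238003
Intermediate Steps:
l(Q, Z) = 2*Q*(-1 + Z) (l(Q, Z) = (Z - 1)*(Q + Q) = (-1 + Z)*(2*Q) = 2*Q*(-1 + Z))
E(N) = -28 (E(N) = -4 + 2*(-12) = -4 - 24 = -28)
c(g) = 0 (c(g) = (2*0*(-1 - 4))*g**2 = (2*0*(-5))*g**2 = 0*g**2 = 0)
k(T, u) = -28 - T
k(-451, c(-21)) + 237580 = (-28 - 1*(-451)) + 237580 = (-28 + 451) + 237580 = 423 + 237580 = 238003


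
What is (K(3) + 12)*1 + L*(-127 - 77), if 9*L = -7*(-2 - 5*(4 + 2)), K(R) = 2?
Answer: -15190/3 ≈ -5063.3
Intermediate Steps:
L = 224/9 (L = (-7*(-2 - 5*(4 + 2)))/9 = (-7*(-2 - 5*6))/9 = (-7*(-2 - 30))/9 = (-7*(-32))/9 = (1/9)*224 = 224/9 ≈ 24.889)
(K(3) + 12)*1 + L*(-127 - 77) = (2 + 12)*1 + 224*(-127 - 77)/9 = 14*1 + (224/9)*(-204) = 14 - 15232/3 = -15190/3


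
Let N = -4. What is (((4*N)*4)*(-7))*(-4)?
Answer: -1792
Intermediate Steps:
(((4*N)*4)*(-7))*(-4) = (((4*(-4))*4)*(-7))*(-4) = (-16*4*(-7))*(-4) = -64*(-7)*(-4) = 448*(-4) = -1792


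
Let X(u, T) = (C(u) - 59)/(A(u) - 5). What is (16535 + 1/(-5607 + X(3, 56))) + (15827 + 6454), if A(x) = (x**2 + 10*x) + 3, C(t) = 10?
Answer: 8054630491/207508 ≈ 38816.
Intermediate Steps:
A(x) = 3 + x**2 + 10*x
X(u, T) = -49/(-2 + u**2 + 10*u) (X(u, T) = (10 - 59)/((3 + u**2 + 10*u) - 5) = -49/(-2 + u**2 + 10*u))
(16535 + 1/(-5607 + X(3, 56))) + (15827 + 6454) = (16535 + 1/(-5607 - 49/(-2 + 3**2 + 10*3))) + (15827 + 6454) = (16535 + 1/(-5607 - 49/(-2 + 9 + 30))) + 22281 = (16535 + 1/(-5607 - 49/37)) + 22281 = (16535 + 1/(-207508/37)) + 22281 = (16535 - 37/207508) + 22281 = 3431144743/207508 + 22281 = 8054630491/207508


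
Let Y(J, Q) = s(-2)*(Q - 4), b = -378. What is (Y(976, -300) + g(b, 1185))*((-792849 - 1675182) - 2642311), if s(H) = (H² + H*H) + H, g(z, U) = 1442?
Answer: 1952150644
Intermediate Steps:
s(H) = H + 2*H² (s(H) = (H² + H²) + H = 2*H² + H = H + 2*H²)
Y(J, Q) = -24 + 6*Q (Y(J, Q) = (-2*(1 + 2*(-2)))*(Q - 4) = (-2*(1 - 4))*(-4 + Q) = (-2*(-3))*(-4 + Q) = 6*(-4 + Q) = -24 + 6*Q)
(Y(976, -300) + g(b, 1185))*((-792849 - 1675182) - 2642311) = ((-24 + 6*(-300)) + 1442)*((-792849 - 1675182) - 2642311) = ((-24 - 1800) + 1442)*(-2468031 - 2642311) = (-1824 + 1442)*(-5110342) = -382*(-5110342) = 1952150644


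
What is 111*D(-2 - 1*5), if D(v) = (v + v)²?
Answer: 21756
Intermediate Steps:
D(v) = 4*v² (D(v) = (2*v)² = 4*v²)
111*D(-2 - 1*5) = 111*(4*(-2 - 1*5)²) = 111*(4*(-2 - 5)²) = 111*(4*(-7)²) = 111*(4*49) = 111*196 = 21756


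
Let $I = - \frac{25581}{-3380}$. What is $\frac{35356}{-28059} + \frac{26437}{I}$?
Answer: $\frac{278485033856}{79753031} \approx 3491.8$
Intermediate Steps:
$I = \frac{25581}{3380}$ ($I = \left(-25581\right) \left(- \frac{1}{3380}\right) = \frac{25581}{3380} \approx 7.5683$)
$\frac{35356}{-28059} + \frac{26437}{I} = \frac{35356}{-28059} + \frac{26437}{\frac{25581}{3380}} = 35356 \left(- \frac{1}{28059}\right) + 26437 \cdot \frac{3380}{25581} = - \frac{35356}{28059} + \frac{89357060}{25581} = \frac{278485033856}{79753031}$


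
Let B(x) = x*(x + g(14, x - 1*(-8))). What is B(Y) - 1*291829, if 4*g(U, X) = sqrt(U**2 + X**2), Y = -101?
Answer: -281628 - 101*sqrt(8845)/4 ≈ -2.8400e+5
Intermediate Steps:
g(U, X) = sqrt(U**2 + X**2)/4
B(x) = x*(x + sqrt(196 + (8 + x)**2)/4) (B(x) = x*(x + sqrt(14**2 + (x - 1*(-8))**2)/4) = x*(x + sqrt(196 + (x + 8)**2)/4) = x*(x + sqrt(196 + (8 + x)**2)/4))
B(Y) - 1*291829 = (1/4)*(-101)*(sqrt(196 + (8 - 101)**2) + 4*(-101)) - 1*291829 = (1/4)*(-101)*(sqrt(196 + (-93)**2) - 404) - 291829 = (1/4)*(-101)*(sqrt(196 + 8649) - 404) - 291829 = (1/4)*(-101)*(sqrt(8845) - 404) - 291829 = (1/4)*(-101)*(-404 + sqrt(8845)) - 291829 = (10201 - 101*sqrt(8845)/4) - 291829 = -281628 - 101*sqrt(8845)/4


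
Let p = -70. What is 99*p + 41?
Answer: -6889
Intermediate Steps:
99*p + 41 = 99*(-70) + 41 = -6930 + 41 = -6889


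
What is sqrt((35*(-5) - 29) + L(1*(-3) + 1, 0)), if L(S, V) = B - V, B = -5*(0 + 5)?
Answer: I*sqrt(229) ≈ 15.133*I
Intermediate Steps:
B = -25 (B = -5*5 = -25)
L(S, V) = -25 - V
sqrt((35*(-5) - 29) + L(1*(-3) + 1, 0)) = sqrt((35*(-5) - 29) + (-25 - 1*0)) = sqrt((-175 - 29) + (-25 + 0)) = sqrt(-204 - 25) = sqrt(-229) = I*sqrt(229)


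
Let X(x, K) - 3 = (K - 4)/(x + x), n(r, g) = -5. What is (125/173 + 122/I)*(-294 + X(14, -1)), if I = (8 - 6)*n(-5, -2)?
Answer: 20235746/6055 ≈ 3342.0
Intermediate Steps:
X(x, K) = 3 + (-4 + K)/(2*x) (X(x, K) = 3 + (K - 4)/(x + x) = 3 + (-4 + K)/((2*x)) = 3 + (-4 + K)*(1/(2*x)) = 3 + (-4 + K)/(2*x))
I = -10 (I = (8 - 6)*(-5) = 2*(-5) = -10)
(125/173 + 122/I)*(-294 + X(14, -1)) = (125/173 + 122/(-10))*(-294 + (½)*(-4 - 1 + 6*14)/14) = (125*(1/173) + 122*(-⅒))*(-294 + (½)*(1/14)*(-4 - 1 + 84)) = (125/173 - 61/5)*(-294 + (½)*(1/14)*79) = -9928*(-294 + 79/28)/865 = -9928/865*(-8153/28) = 20235746/6055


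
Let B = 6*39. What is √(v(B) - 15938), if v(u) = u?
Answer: 2*I*√3926 ≈ 125.32*I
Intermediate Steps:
B = 234
√(v(B) - 15938) = √(234 - 15938) = √(-15704) = 2*I*√3926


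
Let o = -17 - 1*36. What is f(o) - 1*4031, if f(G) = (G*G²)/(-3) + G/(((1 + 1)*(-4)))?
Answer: 1094431/24 ≈ 45601.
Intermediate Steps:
o = -53 (o = -17 - 36 = -53)
f(G) = -G³/3 - G/8 (f(G) = G³*(-⅓) + G/((2*(-4))) = -G³/3 + G/(-8) = -G³/3 + G*(-⅛) = -G³/3 - G/8)
f(o) - 1*4031 = (-⅓*(-53)³ - ⅛*(-53)) - 1*4031 = (-⅓*(-148877) + 53/8) - 4031 = (148877/3 + 53/8) - 4031 = 1191175/24 - 4031 = 1094431/24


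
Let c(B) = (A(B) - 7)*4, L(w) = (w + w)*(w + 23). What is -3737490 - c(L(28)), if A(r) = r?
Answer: -3748886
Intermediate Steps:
L(w) = 2*w*(23 + w) (L(w) = (2*w)*(23 + w) = 2*w*(23 + w))
c(B) = -28 + 4*B (c(B) = (B - 7)*4 = (-7 + B)*4 = -28 + 4*B)
-3737490 - c(L(28)) = -3737490 - (-28 + 4*(2*28*(23 + 28))) = -3737490 - (-28 + 4*(2*28*51)) = -3737490 - (-28 + 4*2856) = -3737490 - (-28 + 11424) = -3737490 - 1*11396 = -3737490 - 11396 = -3748886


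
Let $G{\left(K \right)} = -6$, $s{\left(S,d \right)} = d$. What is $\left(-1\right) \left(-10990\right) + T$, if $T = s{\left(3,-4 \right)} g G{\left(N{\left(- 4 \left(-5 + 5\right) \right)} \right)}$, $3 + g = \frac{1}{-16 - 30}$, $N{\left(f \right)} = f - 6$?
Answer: $\frac{251102}{23} \approx 10917.0$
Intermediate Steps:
$N{\left(f \right)} = -6 + f$ ($N{\left(f \right)} = f - 6 = -6 + f$)
$g = - \frac{139}{46}$ ($g = -3 + \frac{1}{-16 - 30} = -3 + \frac{1}{-46} = -3 - \frac{1}{46} = - \frac{139}{46} \approx -3.0217$)
$T = - \frac{1668}{23}$ ($T = \left(-4\right) \left(- \frac{139}{46}\right) \left(-6\right) = \frac{278}{23} \left(-6\right) = - \frac{1668}{23} \approx -72.522$)
$\left(-1\right) \left(-10990\right) + T = \left(-1\right) \left(-10990\right) - \frac{1668}{23} = 10990 - \frac{1668}{23} = \frac{251102}{23}$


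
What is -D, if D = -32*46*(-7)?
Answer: -10304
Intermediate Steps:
D = 10304 (D = -1472*(-7) = 10304)
-D = -1*10304 = -10304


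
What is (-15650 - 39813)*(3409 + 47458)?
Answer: -2821236421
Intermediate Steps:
(-15650 - 39813)*(3409 + 47458) = -55463*50867 = -2821236421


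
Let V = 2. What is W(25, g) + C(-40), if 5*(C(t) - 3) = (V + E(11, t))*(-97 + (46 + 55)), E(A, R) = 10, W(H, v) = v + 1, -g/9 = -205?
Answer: 9293/5 ≈ 1858.6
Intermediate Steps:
g = 1845 (g = -9*(-205) = 1845)
W(H, v) = 1 + v
C(t) = 63/5 (C(t) = 3 + ((2 + 10)*(-97 + (46 + 55)))/5 = 3 + (12*(-97 + 101))/5 = 3 + (12*4)/5 = 3 + (1/5)*48 = 3 + 48/5 = 63/5)
W(25, g) + C(-40) = (1 + 1845) + 63/5 = 1846 + 63/5 = 9293/5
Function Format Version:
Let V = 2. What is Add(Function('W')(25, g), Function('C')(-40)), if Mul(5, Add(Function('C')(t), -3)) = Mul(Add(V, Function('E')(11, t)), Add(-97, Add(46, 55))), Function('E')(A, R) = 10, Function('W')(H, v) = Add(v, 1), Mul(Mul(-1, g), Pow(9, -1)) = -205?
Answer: Rational(9293, 5) ≈ 1858.6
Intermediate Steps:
g = 1845 (g = Mul(-9, -205) = 1845)
Function('W')(H, v) = Add(1, v)
Function('C')(t) = Rational(63, 5) (Function('C')(t) = Add(3, Mul(Rational(1, 5), Mul(Add(2, 10), Add(-97, Add(46, 55))))) = Add(3, Mul(Rational(1, 5), Mul(12, Add(-97, 101)))) = Add(3, Mul(Rational(1, 5), Mul(12, 4))) = Add(3, Mul(Rational(1, 5), 48)) = Add(3, Rational(48, 5)) = Rational(63, 5))
Add(Function('W')(25, g), Function('C')(-40)) = Add(Add(1, 1845), Rational(63, 5)) = Add(1846, Rational(63, 5)) = Rational(9293, 5)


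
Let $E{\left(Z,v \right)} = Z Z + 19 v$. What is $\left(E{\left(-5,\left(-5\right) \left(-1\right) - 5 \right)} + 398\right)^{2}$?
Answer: $178929$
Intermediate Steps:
$E{\left(Z,v \right)} = Z^{2} + 19 v$
$\left(E{\left(-5,\left(-5\right) \left(-1\right) - 5 \right)} + 398\right)^{2} = \left(\left(\left(-5\right)^{2} + 19 \left(\left(-5\right) \left(-1\right) - 5\right)\right) + 398\right)^{2} = \left(\left(25 + 19 \left(5 - 5\right)\right) + 398\right)^{2} = \left(\left(25 + 19 \cdot 0\right) + 398\right)^{2} = \left(\left(25 + 0\right) + 398\right)^{2} = \left(25 + 398\right)^{2} = 423^{2} = 178929$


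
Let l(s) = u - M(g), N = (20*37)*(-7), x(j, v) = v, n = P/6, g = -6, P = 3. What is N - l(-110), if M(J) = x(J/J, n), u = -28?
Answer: -10303/2 ≈ -5151.5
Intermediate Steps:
n = ½ (n = 3/6 = 3*(⅙) = ½ ≈ 0.50000)
N = -5180 (N = 740*(-7) = -5180)
M(J) = ½
l(s) = -57/2 (l(s) = -28 - 1*½ = -28 - ½ = -57/2)
N - l(-110) = -5180 - 1*(-57/2) = -5180 + 57/2 = -10303/2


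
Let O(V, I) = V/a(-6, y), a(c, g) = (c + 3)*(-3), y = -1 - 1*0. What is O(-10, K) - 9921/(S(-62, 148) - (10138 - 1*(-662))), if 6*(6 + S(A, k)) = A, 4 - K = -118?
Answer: -56623/292041 ≈ -0.19389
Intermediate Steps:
K = 122 (K = 4 - 1*(-118) = 4 + 118 = 122)
y = -1 (y = -1 + 0 = -1)
S(A, k) = -6 + A/6
a(c, g) = -9 - 3*c (a(c, g) = (3 + c)*(-3) = -9 - 3*c)
O(V, I) = V/9 (O(V, I) = V/(-9 - 3*(-6)) = V/(-9 + 18) = V/9)
O(-10, K) - 9921/(S(-62, 148) - (10138 - 1*(-662))) = (⅑)*(-10) - 9921/((-6 + (⅙)*(-62)) - (10138 - 1*(-662))) = -10/9 - 9921/((-6 - 31/3) - (10138 + 662)) = -10/9 - 9921/(-49/3 - 1*10800) = -10/9 - 9921/(-49/3 - 10800) = -10/9 - 9921/(-32449/3) = -10/9 - 9921*(-3)/32449 = -10/9 - 1*(-29763/32449) = -10/9 + 29763/32449 = -56623/292041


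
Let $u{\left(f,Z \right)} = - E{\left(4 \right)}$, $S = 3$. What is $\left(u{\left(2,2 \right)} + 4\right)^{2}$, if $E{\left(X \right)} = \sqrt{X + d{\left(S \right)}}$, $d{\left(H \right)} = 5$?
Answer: $1$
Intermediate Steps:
$E{\left(X \right)} = \sqrt{5 + X}$ ($E{\left(X \right)} = \sqrt{X + 5} = \sqrt{5 + X}$)
$u{\left(f,Z \right)} = -3$ ($u{\left(f,Z \right)} = - \sqrt{5 + 4} = - \sqrt{9} = \left(-1\right) 3 = -3$)
$\left(u{\left(2,2 \right)} + 4\right)^{2} = \left(-3 + 4\right)^{2} = 1^{2} = 1$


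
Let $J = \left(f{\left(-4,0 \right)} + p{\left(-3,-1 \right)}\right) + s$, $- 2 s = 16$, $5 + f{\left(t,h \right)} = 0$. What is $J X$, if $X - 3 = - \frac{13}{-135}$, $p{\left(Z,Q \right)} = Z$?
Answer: $- \frac{6688}{135} \approx -49.541$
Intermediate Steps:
$f{\left(t,h \right)} = -5$ ($f{\left(t,h \right)} = -5 + 0 = -5$)
$s = -8$ ($s = \left(- \frac{1}{2}\right) 16 = -8$)
$J = -16$ ($J = \left(-5 - 3\right) - 8 = -8 - 8 = -16$)
$X = \frac{418}{135}$ ($X = 3 - \frac{13}{-135} = 3 - - \frac{13}{135} = 3 + \frac{13}{135} = \frac{418}{135} \approx 3.0963$)
$J X = \left(-16\right) \frac{418}{135} = - \frac{6688}{135}$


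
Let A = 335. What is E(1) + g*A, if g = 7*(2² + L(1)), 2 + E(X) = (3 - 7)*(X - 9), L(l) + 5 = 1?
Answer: 30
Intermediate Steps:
L(l) = -4 (L(l) = -5 + 1 = -4)
E(X) = 34 - 4*X (E(X) = -2 + (3 - 7)*(X - 9) = -2 - 4*(-9 + X) = -2 + (36 - 4*X) = 34 - 4*X)
g = 0 (g = 7*(2² - 4) = 7*(4 - 4) = 7*0 = 0)
E(1) + g*A = (34 - 4*1) + 0*335 = (34 - 4) + 0 = 30 + 0 = 30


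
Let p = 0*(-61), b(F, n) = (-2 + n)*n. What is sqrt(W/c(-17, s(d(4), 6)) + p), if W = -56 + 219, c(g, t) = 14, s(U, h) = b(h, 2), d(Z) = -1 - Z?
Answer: sqrt(2282)/14 ≈ 3.4122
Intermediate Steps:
b(F, n) = n*(-2 + n)
s(U, h) = 0 (s(U, h) = 2*(-2 + 2) = 2*0 = 0)
p = 0
W = 163
sqrt(W/c(-17, s(d(4), 6)) + p) = sqrt(163/14 + 0) = sqrt(163/14) = sqrt(2282)/14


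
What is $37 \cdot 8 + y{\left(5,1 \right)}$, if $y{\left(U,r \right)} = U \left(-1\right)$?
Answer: $291$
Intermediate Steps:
$y{\left(U,r \right)} = - U$
$37 \cdot 8 + y{\left(5,1 \right)} = 37 \cdot 8 - 5 = 296 - 5 = 291$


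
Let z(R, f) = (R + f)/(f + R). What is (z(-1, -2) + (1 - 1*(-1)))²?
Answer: 9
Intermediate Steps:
z(R, f) = 1 (z(R, f) = (R + f)/(R + f) = 1)
(z(-1, -2) + (1 - 1*(-1)))² = (1 + (1 - 1*(-1)))² = (1 + (1 + 1))² = (1 + 2)² = 3² = 9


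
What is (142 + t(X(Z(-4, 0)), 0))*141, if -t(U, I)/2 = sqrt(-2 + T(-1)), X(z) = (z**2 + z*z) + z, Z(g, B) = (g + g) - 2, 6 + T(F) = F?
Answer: 20022 - 846*I ≈ 20022.0 - 846.0*I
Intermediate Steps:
T(F) = -6 + F
Z(g, B) = -2 + 2*g (Z(g, B) = 2*g - 2 = -2 + 2*g)
X(z) = z + 2*z**2 (X(z) = (z**2 + z**2) + z = 2*z**2 + z = z + 2*z**2)
t(U, I) = -6*I (t(U, I) = -2*sqrt(-2 + (-6 - 1)) = -2*sqrt(-2 - 7) = -6*I)
(142 + t(X(Z(-4, 0)), 0))*141 = (142 - 6*I)*141 = 20022 - 846*I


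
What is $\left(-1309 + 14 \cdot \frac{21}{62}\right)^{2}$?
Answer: $\frac{1634746624}{961} \approx 1.7011 \cdot 10^{6}$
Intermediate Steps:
$\left(-1309 + 14 \cdot \frac{21}{62}\right)^{2} = \left(-1309 + \frac{147}{31}\right)^{2} = \left(- \frac{40432}{31}\right)^{2} = \frac{1634746624}{961}$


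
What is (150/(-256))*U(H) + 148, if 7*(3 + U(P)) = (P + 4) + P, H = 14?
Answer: 131783/896 ≈ 147.08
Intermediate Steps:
U(P) = -17/7 + 2*P/7 (U(P) = -3 + ((P + 4) + P)/7 = -3 + ((4 + P) + P)/7 = -3 + (4 + 2*P)/7 = -3 + (4/7 + 2*P/7) = -17/7 + 2*P/7)
(150/(-256))*U(H) + 148 = (150/(-256))*(-17/7 + (2/7)*14) + 148 = (150*(-1/256))*(-17/7 + 4) + 148 = -75/128*11/7 + 148 = -825/896 + 148 = 131783/896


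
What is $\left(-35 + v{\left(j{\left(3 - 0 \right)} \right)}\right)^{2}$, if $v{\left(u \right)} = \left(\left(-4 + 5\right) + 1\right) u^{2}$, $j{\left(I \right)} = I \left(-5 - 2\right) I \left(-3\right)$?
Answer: $5098959649$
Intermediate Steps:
$j{\left(I \right)} = 21 I^{2}$ ($j{\left(I \right)} = I \left(-7\right) I \left(-3\right) = - 7 I I \left(-3\right) = - 7 I^{2} \left(-3\right) = 21 I^{2}$)
$v{\left(u \right)} = 2 u^{2}$ ($v{\left(u \right)} = \left(1 + 1\right) u^{2} = 2 u^{2}$)
$\left(-35 + v{\left(j{\left(3 - 0 \right)} \right)}\right)^{2} = \left(-35 + 2 \left(21 \left(3 - 0\right)^{2}\right)^{2}\right)^{2} = \left(-35 + 2 \left(21 \left(3 + 0\right)^{2}\right)^{2}\right)^{2} = \left(-35 + 2 \left(21 \cdot 3^{2}\right)^{2}\right)^{2} = \left(-35 + 2 \left(21 \cdot 9\right)^{2}\right)^{2} = \left(-35 + 2 \cdot 189^{2}\right)^{2} = \left(-35 + 2 \cdot 35721\right)^{2} = \left(-35 + 71442\right)^{2} = 71407^{2} = 5098959649$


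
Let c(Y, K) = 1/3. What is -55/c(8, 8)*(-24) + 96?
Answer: 4056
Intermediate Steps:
c(Y, K) = 1/3
-55/c(8, 8)*(-24) + 96 = -55/1/3*(-24) + 96 = -55*3*(-24) + 96 = -165*(-24) + 96 = 3960 + 96 = 4056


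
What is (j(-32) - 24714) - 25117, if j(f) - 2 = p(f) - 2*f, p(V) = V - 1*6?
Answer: -49803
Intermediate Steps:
p(V) = -6 + V (p(V) = V - 6 = -6 + V)
j(f) = -4 - f (j(f) = 2 + ((-6 + f) - 2*f) = 2 + (-6 - f) = -4 - f)
(j(-32) - 24714) - 25117 = ((-4 - 1*(-32)) - 24714) - 25117 = ((-4 + 32) - 24714) - 25117 = (28 - 24714) - 25117 = -24686 - 25117 = -49803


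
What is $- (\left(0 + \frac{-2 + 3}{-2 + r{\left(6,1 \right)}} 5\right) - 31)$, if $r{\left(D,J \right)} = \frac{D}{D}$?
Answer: $36$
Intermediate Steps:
$r{\left(D,J \right)} = 1$
$- (\left(0 + \frac{-2 + 3}{-2 + r{\left(6,1 \right)}} 5\right) - 31) = - (\left(0 + \frac{-2 + 3}{-2 + 1} \cdot 5\right) - 31) = - (\left(0 + 1 \frac{1}{-1} \cdot 5\right) - 31) = - (\left(0 + 1 \left(-1\right) 5\right) - 31) = - (\left(0 - 5\right) - 31) = - (-5 - 31) = \left(-1\right) \left(-36\right) = 36$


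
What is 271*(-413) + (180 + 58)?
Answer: -111685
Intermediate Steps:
271*(-413) + (180 + 58) = -111923 + 238 = -111685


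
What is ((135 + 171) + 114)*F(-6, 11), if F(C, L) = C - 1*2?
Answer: -3360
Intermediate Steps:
F(C, L) = -2 + C (F(C, L) = C - 2 = -2 + C)
((135 + 171) + 114)*F(-6, 11) = ((135 + 171) + 114)*(-2 - 6) = (306 + 114)*(-8) = 420*(-8) = -3360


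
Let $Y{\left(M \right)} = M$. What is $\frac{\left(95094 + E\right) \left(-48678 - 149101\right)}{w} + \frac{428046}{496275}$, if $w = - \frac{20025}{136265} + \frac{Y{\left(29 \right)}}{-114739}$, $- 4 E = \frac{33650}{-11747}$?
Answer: $\frac{228570431175421935134434125081}{1789031479751838400} \approx 1.2776 \cdot 10^{11}$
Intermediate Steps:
$E = \frac{16825}{23494}$ ($E = - \frac{33650 \frac{1}{-11747}}{4} = - \frac{33650 \left(- \frac{1}{11747}\right)}{4} = \left(- \frac{1}{4}\right) \left(- \frac{33650}{11747}\right) = \frac{16825}{23494} \approx 0.71614$)
$w = - \frac{460320032}{3126981967}$ ($w = - \frac{20025}{136265} + \frac{29}{-114739} = \left(-20025\right) \frac{1}{136265} + 29 \left(- \frac{1}{114739}\right) = - \frac{4005}{27253} - \frac{29}{114739} = - \frac{460320032}{3126981967} \approx -0.14721$)
$\frac{\left(95094 + E\right) \left(-48678 - 149101\right)}{w} + \frac{428046}{496275} = \frac{\left(95094 + \frac{16825}{23494}\right) \left(-48678 - 149101\right)}{- \frac{460320032}{3126981967}} + \frac{428046}{496275} = \frac{2234155261}{23494} \left(-197779\right) \left(- \frac{3126981967}{460320032}\right) + 428046 \cdot \frac{1}{496275} = \left(- \frac{441868993365319}{23494}\right) \left(- \frac{3126981967}{460320032}\right) + \frac{142682}{165425} = \frac{1381716374029795156202473}{10814758831808} + \frac{142682}{165425} = \frac{228570431175421935134434125081}{1789031479751838400}$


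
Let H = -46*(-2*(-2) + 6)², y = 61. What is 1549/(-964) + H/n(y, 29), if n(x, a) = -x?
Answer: 4339911/58804 ≈ 73.803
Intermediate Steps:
H = -4600 (H = -46*(4 + 6)² = -46*10² = -46*100 = -4600)
1549/(-964) + H/n(y, 29) = 1549/(-964) - 4600/((-1*61)) = 1549*(-1/964) - 4600/(-61) = -1549/964 - 4600*(-1/61) = -1549/964 + 4600/61 = 4339911/58804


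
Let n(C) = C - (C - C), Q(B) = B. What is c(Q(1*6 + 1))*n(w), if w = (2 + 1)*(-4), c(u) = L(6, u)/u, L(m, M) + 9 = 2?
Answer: 12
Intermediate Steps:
L(m, M) = -7 (L(m, M) = -9 + 2 = -7)
c(u) = -7/u
w = -12 (w = 3*(-4) = -12)
n(C) = C (n(C) = C - 1*0 = C + 0 = C)
c(Q(1*6 + 1))*n(w) = -7/(1*6 + 1)*(-12) = -7/(6 + 1)*(-12) = -7/7*(-12) = -7*⅐*(-12) = -1*(-12) = 12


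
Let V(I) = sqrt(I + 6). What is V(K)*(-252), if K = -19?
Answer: -252*I*sqrt(13) ≈ -908.6*I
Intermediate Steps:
V(I) = sqrt(6 + I)
V(K)*(-252) = sqrt(6 - 19)*(-252) = sqrt(-13)*(-252) = (I*sqrt(13))*(-252) = -252*I*sqrt(13)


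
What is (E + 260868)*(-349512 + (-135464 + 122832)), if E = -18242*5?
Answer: -61440626752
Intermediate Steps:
E = -91210
(E + 260868)*(-349512 + (-135464 + 122832)) = (-91210 + 260868)*(-349512 + (-135464 + 122832)) = 169658*(-349512 - 12632) = 169658*(-362144) = -61440626752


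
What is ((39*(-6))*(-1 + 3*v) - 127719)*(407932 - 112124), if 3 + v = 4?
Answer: -37918740096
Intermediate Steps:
v = 1 (v = -3 + 4 = 1)
((39*(-6))*(-1 + 3*v) - 127719)*(407932 - 112124) = ((39*(-6))*(-1 + 3*1) - 127719)*(407932 - 112124) = (-234*(-1 + 3) - 127719)*295808 = (-234*2 - 127719)*295808 = (-468 - 127719)*295808 = -128187*295808 = -37918740096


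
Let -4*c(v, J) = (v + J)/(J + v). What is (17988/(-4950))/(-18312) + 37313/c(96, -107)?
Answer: -1127404830901/7553700 ≈ -1.4925e+5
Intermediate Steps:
c(v, J) = -¼ (c(v, J) = -(v + J)/(4*(J + v)) = -(J + v)/(4*(J + v)) = -¼*1 = -¼)
(17988/(-4950))/(-18312) + 37313/c(96, -107) = (17988/(-4950))/(-18312) + 37313/(-¼) = (17988*(-1/4950))*(-1/18312) + 37313*(-4) = -2998/825*(-1/18312) - 149252 = 1499/7553700 - 149252 = -1127404830901/7553700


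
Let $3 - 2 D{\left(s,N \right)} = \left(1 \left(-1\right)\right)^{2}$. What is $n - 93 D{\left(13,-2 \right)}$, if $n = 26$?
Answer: $-67$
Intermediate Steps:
$D{\left(s,N \right)} = 1$ ($D{\left(s,N \right)} = \frac{3}{2} - \frac{\left(1 \left(-1\right)\right)^{2}}{2} = \frac{3}{2} - \frac{\left(-1\right)^{2}}{2} = \frac{3}{2} - \frac{1}{2} = 1$)
$n - 93 D{\left(13,-2 \right)} = 26 - 93 = -67$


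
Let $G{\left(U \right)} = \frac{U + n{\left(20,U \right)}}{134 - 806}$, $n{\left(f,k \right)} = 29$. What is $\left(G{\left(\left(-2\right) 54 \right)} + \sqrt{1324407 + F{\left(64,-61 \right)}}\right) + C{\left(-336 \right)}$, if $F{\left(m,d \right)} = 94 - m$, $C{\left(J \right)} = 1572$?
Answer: $\frac{1056463}{672} + \sqrt{1324437} \approx 2723.0$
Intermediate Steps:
$G{\left(U \right)} = - \frac{29}{672} - \frac{U}{672}$ ($G{\left(U \right)} = \frac{U + 29}{134 - 806} = \frac{29 + U}{-672} = \left(29 + U\right) \left(- \frac{1}{672}\right) = - \frac{29}{672} - \frac{U}{672}$)
$\left(G{\left(\left(-2\right) 54 \right)} + \sqrt{1324407 + F{\left(64,-61 \right)}}\right) + C{\left(-336 \right)} = \left(\left(- \frac{29}{672} - \frac{\left(-2\right) 54}{672}\right) + \sqrt{1324407 + \left(94 - 64\right)}\right) + 1572 = \left(\left(- \frac{29}{672} - - \frac{9}{56}\right) + \sqrt{1324407 + \left(94 - 64\right)}\right) + 1572 = \left(\left(- \frac{29}{672} + \frac{9}{56}\right) + \sqrt{1324407 + 30}\right) + 1572 = \left(\frac{79}{672} + \sqrt{1324437}\right) + 1572 = \frac{1056463}{672} + \sqrt{1324437}$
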